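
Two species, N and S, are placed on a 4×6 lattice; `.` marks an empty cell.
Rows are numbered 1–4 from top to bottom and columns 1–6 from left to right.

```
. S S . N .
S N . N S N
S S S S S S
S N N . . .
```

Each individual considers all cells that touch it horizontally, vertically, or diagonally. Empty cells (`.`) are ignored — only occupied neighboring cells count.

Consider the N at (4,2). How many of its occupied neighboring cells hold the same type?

Occupied neighbors of (4,2): (3,1)=S, (3,2)=S, (3,3)=S, (4,1)=S, (4,3)=N.
Same type (N): 1 of 5.

1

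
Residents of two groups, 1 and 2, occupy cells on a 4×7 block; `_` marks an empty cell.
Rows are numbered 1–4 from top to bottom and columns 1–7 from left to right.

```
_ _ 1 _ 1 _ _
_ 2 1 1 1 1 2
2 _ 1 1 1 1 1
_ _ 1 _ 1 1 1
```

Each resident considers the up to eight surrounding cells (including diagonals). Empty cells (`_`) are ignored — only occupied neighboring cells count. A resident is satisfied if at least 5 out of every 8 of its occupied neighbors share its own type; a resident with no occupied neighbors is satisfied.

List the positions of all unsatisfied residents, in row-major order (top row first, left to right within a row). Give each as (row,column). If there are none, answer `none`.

Row 1: (1,3)1 2/3 satisfied · (1,5)1 3/3 satisfied
Row 2: (2,2)2 1/4 not · (2,3)1 4/5 satisfied · (2,4)1 7/7 satisfied · (2,5)1 6/6 satisfied · (2,6)1 5/6 satisfied · (2,7)2 0/3 not
Row 3: (3,1)2 1/1 satisfied · (3,3)1 4/5 satisfied · (3,4)1 7/7 satisfied · (3,5)1 7/7 satisfied · (3,6)1 7/8 satisfied · (3,7)1 4/5 satisfied
Row 4: (4,3)1 2/2 satisfied · (4,5)1 4/4 satisfied · (4,6)1 5/5 satisfied · (4,7)1 3/3 satisfied

(2,2), (2,7)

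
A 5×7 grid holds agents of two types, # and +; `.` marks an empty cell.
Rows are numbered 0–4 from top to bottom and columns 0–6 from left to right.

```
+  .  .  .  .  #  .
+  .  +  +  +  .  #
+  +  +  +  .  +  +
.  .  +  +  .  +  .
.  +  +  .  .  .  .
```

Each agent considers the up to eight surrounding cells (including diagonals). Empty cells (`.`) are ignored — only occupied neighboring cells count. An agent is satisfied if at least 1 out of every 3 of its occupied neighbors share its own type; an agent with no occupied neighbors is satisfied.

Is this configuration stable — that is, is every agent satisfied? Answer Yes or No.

Yes

Row 0: (0,0)+ 1/1 satisfied · (0,5)# 1/2 satisfied
Row 1: (1,0)+ 3/3 satisfied · (1,2)+ 4/4 satisfied · (1,3)+ 4/4 satisfied · (1,4)+ 3/4 satisfied · (1,6)# 1/3 satisfied
Row 2: (2,0)+ 2/2 satisfied · (2,1)+ 5/5 satisfied · (2,2)+ 6/6 satisfied · (2,3)+ 6/6 satisfied · (2,5)+ 3/4 satisfied · (2,6)+ 2/3 satisfied
Row 3: (3,2)+ 6/6 satisfied · (3,3)+ 4/4 satisfied · (3,5)+ 2/2 satisfied
Row 4: (4,1)+ 2/2 satisfied · (4,2)+ 3/3 satisfied
All meet the threshold, so the configuration is stable.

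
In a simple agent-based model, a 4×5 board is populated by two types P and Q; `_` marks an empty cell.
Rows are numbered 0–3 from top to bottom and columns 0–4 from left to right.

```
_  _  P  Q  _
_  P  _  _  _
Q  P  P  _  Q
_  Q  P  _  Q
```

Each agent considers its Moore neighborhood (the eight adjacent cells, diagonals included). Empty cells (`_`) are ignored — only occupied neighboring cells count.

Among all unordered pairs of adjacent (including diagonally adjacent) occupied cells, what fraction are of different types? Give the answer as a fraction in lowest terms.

3/7

Scan each occupied cell's neighbors to the right and below (and the two forward diagonals) so each pair is counted once.
Row 0: P(0,2)–Q(0,3)≠ P(0,2)–P(1,1)=  → 1/2 unlike.
Row 1: P(1,1)–P(2,1)= P(1,1)–P(2,2)= P(1,1)–Q(2,0)≠  → 1/3 unlike.
Row 2: Q(2,0)–P(2,1)≠ Q(2,0)–Q(3,1)= P(2,1)–P(2,2)= P(2,1)–Q(3,1)≠ P(2,1)–P(3,2)= P(2,2)–P(3,2)= P(2,2)–Q(3,1)≠ Q(2,4)–Q(3,4)=  → 3/8 unlike.
Row 3: Q(3,1)–P(3,2)≠  → 1/1 unlike.
Total adjacent occupied pairs: 14; unlike-type pairs: 6.
6/14 reduces to 3/7.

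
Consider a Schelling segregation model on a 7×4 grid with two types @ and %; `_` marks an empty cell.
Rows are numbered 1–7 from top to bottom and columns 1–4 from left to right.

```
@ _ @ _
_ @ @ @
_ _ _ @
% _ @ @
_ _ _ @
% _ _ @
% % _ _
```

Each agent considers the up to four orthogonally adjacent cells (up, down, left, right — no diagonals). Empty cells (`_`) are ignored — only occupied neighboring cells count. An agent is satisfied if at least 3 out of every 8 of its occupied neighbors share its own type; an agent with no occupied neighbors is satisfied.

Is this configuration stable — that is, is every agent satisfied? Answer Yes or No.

Yes

Row 1: (1,1)@ 0/0 ok · (1,3)@ 1/1 ok
Row 2: (2,2)@ 1/1 ok · (2,3)@ 3/3 ok · (2,4)@ 2/2 ok
Row 3: (3,4)@ 2/2 ok
Row 4: (4,1)% 0/0 ok · (4,3)@ 1/1 ok · (4,4)@ 3/3 ok
Row 5: (5,4)@ 2/2 ok
Row 6: (6,1)% 1/1 ok · (6,4)@ 1/1 ok
Row 7: (7,1)% 2/2 ok · (7,2)% 1/1 ok
All meet the threshold, so the configuration is stable.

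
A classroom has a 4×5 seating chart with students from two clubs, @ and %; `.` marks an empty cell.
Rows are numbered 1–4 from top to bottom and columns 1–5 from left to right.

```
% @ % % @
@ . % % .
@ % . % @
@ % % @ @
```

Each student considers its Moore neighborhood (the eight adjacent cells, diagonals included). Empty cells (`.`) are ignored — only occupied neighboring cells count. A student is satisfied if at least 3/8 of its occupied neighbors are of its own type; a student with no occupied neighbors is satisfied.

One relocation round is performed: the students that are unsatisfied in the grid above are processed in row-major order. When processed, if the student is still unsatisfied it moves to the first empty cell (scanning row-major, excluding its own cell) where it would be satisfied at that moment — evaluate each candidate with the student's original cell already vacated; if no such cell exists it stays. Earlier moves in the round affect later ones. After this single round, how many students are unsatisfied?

Initially unsatisfied (in order): (1,1), (1,2), (1,5), (4,1).
  (1,1) → (2,2).
  (1,2) → (1,1).
  (1,5) → (1,2).
  (4,1): no empty cell satisfies it; stays.
Resulting grid:
@ @ % % .
@ % % % .
@ % . % @
@ % % @ @
Unsatisfied now: (4,1).

1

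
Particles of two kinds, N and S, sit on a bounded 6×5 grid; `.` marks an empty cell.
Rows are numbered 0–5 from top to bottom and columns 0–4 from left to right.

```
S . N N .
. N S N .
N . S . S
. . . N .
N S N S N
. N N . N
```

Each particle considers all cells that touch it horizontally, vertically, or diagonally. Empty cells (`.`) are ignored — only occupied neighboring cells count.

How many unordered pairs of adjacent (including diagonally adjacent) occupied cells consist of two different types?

Scan each occupied cell's neighbors to the right and below (and the two forward diagonals) so each pair is counted once.
From row 0: 3 unlike of 7 pairs (running 3/7).
From row 1: 5 unlike of 7 pairs (running 8/14).
From row 2: 2 unlike of 2 pairs (running 10/16).
From row 3: 1 unlike of 3 pairs (running 11/19).
From row 4: 8 unlike of 12 pairs (running 19/31).
From row 5: 0 unlike of 1 pairs (running 19/32).
Total adjacent occupied pairs: 32; unlike-type pairs: 19.

19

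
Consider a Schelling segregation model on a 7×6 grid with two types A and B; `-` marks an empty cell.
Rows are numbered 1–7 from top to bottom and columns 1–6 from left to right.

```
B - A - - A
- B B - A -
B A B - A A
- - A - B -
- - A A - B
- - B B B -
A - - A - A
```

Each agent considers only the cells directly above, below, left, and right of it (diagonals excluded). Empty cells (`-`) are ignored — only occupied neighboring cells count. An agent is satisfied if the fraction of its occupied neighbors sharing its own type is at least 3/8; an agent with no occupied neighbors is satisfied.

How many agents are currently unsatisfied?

6

(1,1)B 0/0 ok
(1,3)A 0/1 unhappy
(1,6)A 0/0 ok
(2,2)B 1/2 ok
(2,3)B 2/3 ok
(2,5)A 1/1 ok
(3,1)B 0/1 unhappy
(3,2)A 0/3 unhappy
(3,3)B 1/3 unhappy
(3,5)A 2/3 ok
(3,6)A 1/1 ok
(4,3)A 1/2 ok
(4,5)B 0/1 unhappy
(5,3)A 2/3 ok
(5,4)A 1/2 ok
(5,6)B 0/0 ok
(6,3)B 1/2 ok
(6,4)B 2/4 ok
(6,5)B 1/1 ok
(7,1)A 0/0 ok
(7,4)A 0/1 unhappy
(7,6)A 0/0 ok
Unsatisfied: (1,3), (3,1), (3,2), (3,3), (4,5), (7,4) — 6 in total.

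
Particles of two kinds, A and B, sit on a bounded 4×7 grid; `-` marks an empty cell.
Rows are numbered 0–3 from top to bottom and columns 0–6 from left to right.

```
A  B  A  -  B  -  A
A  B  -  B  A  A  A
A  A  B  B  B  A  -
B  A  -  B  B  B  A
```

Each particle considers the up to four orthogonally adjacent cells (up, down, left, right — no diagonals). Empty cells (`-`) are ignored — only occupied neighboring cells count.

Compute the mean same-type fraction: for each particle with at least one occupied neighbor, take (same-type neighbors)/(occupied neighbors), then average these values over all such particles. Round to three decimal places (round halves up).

0.518

(0,0)A 1/2
(0,1)B 1/3
(0,2)A 0/1
(0,4)B 0/1
(0,6)A 1/1
(1,0)A 2/3
(1,1)B 1/3
(1,3)B 1/2
(1,4)A 1/4
(1,5)A 3/3
(1,6)A 2/2
(2,0)A 2/3
(2,1)A 2/4
(2,2)B 1/2
(2,3)B 4/4
(2,4)B 2/4
(2,5)A 1/3
(3,0)B 0/2
(3,1)A 1/2
(3,3)B 2/2
(3,4)B 3/3
(3,5)B 1/3
(3,6)A 0/1
Sum over 23 particles: 1/2 + 1/3 + 0/1 + 0/1 + 1/1 + 2/3 + 1/3 + 1/2 + 1/4 + 3/3 + 2/2 + 2/3 + 2/4 + 1/2 + 4/4 + 2/4 + 1/3 + 0/2 + 1/2 + 2/2 + 3/3 + 1/3 + 0/1 = 143/12; mean = 143/12 ÷ 23 = 143/276 = 0.518115… → 0.518.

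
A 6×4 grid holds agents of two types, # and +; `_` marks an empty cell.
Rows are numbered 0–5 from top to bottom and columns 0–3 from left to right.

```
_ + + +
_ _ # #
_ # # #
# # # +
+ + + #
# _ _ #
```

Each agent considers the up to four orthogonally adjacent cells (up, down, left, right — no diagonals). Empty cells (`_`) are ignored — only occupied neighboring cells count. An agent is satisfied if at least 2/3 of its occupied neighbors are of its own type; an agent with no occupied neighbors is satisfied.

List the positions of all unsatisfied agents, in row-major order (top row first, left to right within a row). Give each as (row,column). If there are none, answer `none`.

Row 0: (0,1)+ 1/1 satisfied · (0,2)+ 2/3 satisfied · (0,3)+ 1/2 not
Row 1: (1,2)# 2/3 satisfied · (1,3)# 2/3 satisfied
Row 2: (2,1)# 2/2 satisfied · (2,2)# 4/4 satisfied · (2,3)# 2/3 satisfied
Row 3: (3,0)# 1/2 not · (3,1)# 3/4 satisfied · (3,2)# 2/4 not · (3,3)+ 0/3 not
Row 4: (4,0)+ 1/3 not · (4,1)+ 2/3 satisfied · (4,2)+ 1/3 not · (4,3)# 1/3 not
Row 5: (5,0)# 0/1 not · (5,3)# 1/1 satisfied

(0,3), (3,0), (3,2), (3,3), (4,0), (4,2), (4,3), (5,0)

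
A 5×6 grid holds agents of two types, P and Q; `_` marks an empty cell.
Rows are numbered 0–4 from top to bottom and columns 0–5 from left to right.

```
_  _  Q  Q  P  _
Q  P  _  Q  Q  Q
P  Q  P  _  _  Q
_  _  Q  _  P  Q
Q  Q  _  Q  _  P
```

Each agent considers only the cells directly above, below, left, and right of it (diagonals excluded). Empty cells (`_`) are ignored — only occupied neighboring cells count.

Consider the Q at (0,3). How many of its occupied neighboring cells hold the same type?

Occupied neighbors of (0,3): (1,3)=Q, (0,2)=Q, (0,4)=P.
Same type (Q): 2 of 3.

2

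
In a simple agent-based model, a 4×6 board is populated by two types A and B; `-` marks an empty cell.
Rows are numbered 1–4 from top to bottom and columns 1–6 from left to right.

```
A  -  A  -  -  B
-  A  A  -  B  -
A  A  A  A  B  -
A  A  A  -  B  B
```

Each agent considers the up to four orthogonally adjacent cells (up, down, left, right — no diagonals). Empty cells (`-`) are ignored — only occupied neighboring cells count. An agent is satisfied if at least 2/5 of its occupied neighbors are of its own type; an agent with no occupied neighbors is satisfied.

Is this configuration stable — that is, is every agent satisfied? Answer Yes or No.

Row 1: (1,1)A 0/0 ok · (1,3)A 1/1 ok · (1,6)B 0/0 ok
Row 2: (2,2)A 2/2 ok · (2,3)A 3/3 ok · (2,5)B 1/1 ok
Row 3: (3,1)A 2/2 ok · (3,2)A 4/4 ok · (3,3)A 4/4 ok · (3,4)A 1/2 ok · (3,5)B 2/3 ok
Row 4: (4,1)A 2/2 ok · (4,2)A 3/3 ok · (4,3)A 2/2 ok · (4,5)B 2/2 ok · (4,6)B 1/1 ok
All meet the threshold, so the configuration is stable.

Yes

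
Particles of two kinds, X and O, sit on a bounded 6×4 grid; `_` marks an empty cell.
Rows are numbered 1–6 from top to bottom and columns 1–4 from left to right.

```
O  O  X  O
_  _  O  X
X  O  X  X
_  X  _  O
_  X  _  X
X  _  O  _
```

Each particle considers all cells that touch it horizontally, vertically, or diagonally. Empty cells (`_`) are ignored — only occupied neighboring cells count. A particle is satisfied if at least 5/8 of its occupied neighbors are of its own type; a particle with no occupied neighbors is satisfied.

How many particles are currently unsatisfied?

11

Row 1: (1,1)O 1/1 ✓ · (1,2)O 2/3 ✓ · (1,3)X 1/4 ✗ · (1,4)O 1/3 ✗
Row 2: (2,3)O 3/7 ✗ · (2,4)X 3/5 ✗
Row 3: (3,1)X 1/2 ✗ · (3,2)O 1/4 ✗ · (3,3)X 3/6 ✗ · (3,4)X 2/4 ✗
Row 4: (4,2)X 3/4 ✓ · (4,4)O 0/3 ✗
Row 5: (5,2)X 2/3 ✓ · (5,4)X 0/2 ✗
Row 6: (6,1)X 1/1 ✓ · (6,3)O 0/2 ✗
Unsatisfied: (1,3), (1,4), (2,3), (2,4), (3,1), (3,2), (3,3), (3,4), (4,4), (5,4), (6,3) — 11 in total.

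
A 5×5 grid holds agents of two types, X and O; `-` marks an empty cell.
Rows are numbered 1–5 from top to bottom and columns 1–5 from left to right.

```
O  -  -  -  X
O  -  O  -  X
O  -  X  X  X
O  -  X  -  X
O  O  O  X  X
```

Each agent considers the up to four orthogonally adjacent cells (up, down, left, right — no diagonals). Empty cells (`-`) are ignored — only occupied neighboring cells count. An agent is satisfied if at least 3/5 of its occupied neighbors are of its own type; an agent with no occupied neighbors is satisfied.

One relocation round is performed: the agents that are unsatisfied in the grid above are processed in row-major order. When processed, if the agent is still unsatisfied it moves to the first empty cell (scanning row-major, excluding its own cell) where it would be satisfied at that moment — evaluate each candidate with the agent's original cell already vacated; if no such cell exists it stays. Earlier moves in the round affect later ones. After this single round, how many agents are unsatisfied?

Initially unsatisfied (in order): (2,3), (4,3), (5,3), (5,4).
  (2,3) → (1,2).
  (4,3) → (1,4).
  (5,3) → (2,2).
  (5,4): now satisfied by earlier moves; stays.
Resulting grid:
O O - X X
O O - - X
O - X X X
O - - - X
O O - X X
All satisfied now.

0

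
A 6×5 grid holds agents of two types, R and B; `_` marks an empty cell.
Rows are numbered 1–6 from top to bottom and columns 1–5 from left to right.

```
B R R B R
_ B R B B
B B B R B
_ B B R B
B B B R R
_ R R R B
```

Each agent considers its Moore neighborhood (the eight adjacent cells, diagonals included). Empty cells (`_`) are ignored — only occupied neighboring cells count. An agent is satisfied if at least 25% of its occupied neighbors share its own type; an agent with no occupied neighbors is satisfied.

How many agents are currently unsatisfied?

3

(1,1)B 1/2 satisfied
(1,2)R 2/4 satisfied
(1,3)R 2/5 satisfied
(1,4)B 2/5 satisfied
(1,5)R 0/3 not
(2,2)B 4/7 satisfied
(2,3)R 3/8 satisfied
(2,4)B 4/8 satisfied
(2,5)B 3/5 satisfied
(3,1)B 3/3 satisfied
(3,2)B 5/6 satisfied
(3,3)B 5/8 satisfied
(3,4)R 2/8 satisfied
(3,5)B 3/5 satisfied
(4,2)B 7/7 satisfied
(4,3)B 5/8 satisfied
(4,4)R 3/8 satisfied
(4,5)B 1/5 not
(5,1)B 2/3 satisfied
(5,2)B 4/6 satisfied
(5,3)B 3/8 satisfied
(5,4)R 4/8 satisfied
(5,5)R 3/5 satisfied
(6,2)R 1/4 satisfied
(6,3)R 3/5 satisfied
(6,4)R 3/5 satisfied
(6,5)B 0/3 not
Unsatisfied: (1,5), (4,5), (6,5) — 3 in total.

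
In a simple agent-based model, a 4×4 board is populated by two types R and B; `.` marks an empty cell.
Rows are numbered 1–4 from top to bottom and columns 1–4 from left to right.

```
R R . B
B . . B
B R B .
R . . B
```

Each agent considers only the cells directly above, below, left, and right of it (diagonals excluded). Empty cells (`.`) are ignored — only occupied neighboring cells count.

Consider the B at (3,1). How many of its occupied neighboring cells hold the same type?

1

Occupied neighbors of (3,1): (2,1)=B, (4,1)=R, (3,2)=R.
Same type (B): 1 of 3.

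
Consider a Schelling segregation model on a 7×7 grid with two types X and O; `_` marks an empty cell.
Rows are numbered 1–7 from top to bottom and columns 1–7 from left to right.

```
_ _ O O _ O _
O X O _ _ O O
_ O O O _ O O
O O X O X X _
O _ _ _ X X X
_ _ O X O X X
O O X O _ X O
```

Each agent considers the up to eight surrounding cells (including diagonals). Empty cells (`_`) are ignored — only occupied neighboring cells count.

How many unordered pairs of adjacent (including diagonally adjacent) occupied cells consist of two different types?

29

Scan each occupied cell's neighbors to the right and below (and the two forward diagonals) so each pair is counted once.
Row 1: O(1,3)–O(1,4)= O(1,3)–O(2,3)= O(1,3)–X(2,2)≠ O(1,4)–O(2,3)= O(1,6)–O(2,6)= O(1,6)–O(2,7)=  → 1/6 unlike.
Row 2: O(2,1)–X(2,2)≠ O(2,1)–O(3,2)= X(2,2)–O(2,3)≠ X(2,2)–O(3,2)≠ X(2,2)–O(3,3)≠ O(2,3)–O(3,3)= O(2,3)–O(3,4)= O(2,3)–O(3,2)= O(2,6)–O(2,7)= O(2,6)–O(3,6)= O(2,6)–O(3,7)= O(2,7)–O(3,7)= O(2,7)–O(3,6)=  → 4/13 unlike.
Row 3: O(3,2)–O(3,3)= O(3,2)–O(4,2)= O(3,2)–X(4,3)≠ O(3,2)–O(4,1)= O(3,3)–O(3,4)= O(3,3)–X(4,3)≠ O(3,3)–O(4,4)= O(3,3)–O(4,2)= O(3,4)–O(4,4)= O(3,4)–X(4,5)≠ O(3,4)–X(4,3)≠ O(3,6)–O(3,7)= O(3,6)–X(4,6)≠ O(3,6)–X(4,5)≠ O(3,7)–X(4,6)≠  → 7/15 unlike.
Row 4: O(4,1)–O(4,2)= O(4,1)–O(5,1)= O(4,2)–X(4,3)≠ O(4,2)–O(5,1)= X(4,3)–O(4,4)≠ O(4,4)–X(4,5)≠ O(4,4)–X(5,5)≠ X(4,5)–X(4,6)= X(4,5)–X(5,5)= X(4,5)–X(5,6)= X(4,6)–X(5,6)= X(4,6)–X(5,7)= X(4,6)–X(5,5)=  → 4/13 unlike.
Row 5: X(5,5)–X(5,6)= X(5,5)–O(6,5)≠ X(5,5)–X(6,6)= X(5,5)–X(6,4)= X(5,6)–X(5,7)= X(5,6)–X(6,6)= X(5,6)–X(6,7)= X(5,6)–O(6,5)≠ X(5,7)–X(6,7)= X(5,7)–X(6,6)=  → 2/10 unlike.
Row 6: O(6,3)–X(6,4)≠ O(6,3)–X(7,3)≠ O(6,3)–O(7,4)= O(6,3)–O(7,2)= X(6,4)–O(6,5)≠ X(6,4)–O(7,4)≠ X(6,4)–X(7,3)= O(6,5)–X(6,6)≠ O(6,5)–X(7,6)≠ O(6,5)–O(7,4)= X(6,6)–X(6,7)= X(6,6)–X(7,6)= X(6,6)–O(7,7)≠ X(6,7)–O(7,7)≠ X(6,7)–X(7,6)=  → 8/15 unlike.
Row 7: O(7,1)–O(7,2)= O(7,2)–X(7,3)≠ X(7,3)–O(7,4)≠ X(7,6)–O(7,7)≠  → 3/4 unlike.
Total adjacent occupied pairs: 76; unlike-type pairs: 29.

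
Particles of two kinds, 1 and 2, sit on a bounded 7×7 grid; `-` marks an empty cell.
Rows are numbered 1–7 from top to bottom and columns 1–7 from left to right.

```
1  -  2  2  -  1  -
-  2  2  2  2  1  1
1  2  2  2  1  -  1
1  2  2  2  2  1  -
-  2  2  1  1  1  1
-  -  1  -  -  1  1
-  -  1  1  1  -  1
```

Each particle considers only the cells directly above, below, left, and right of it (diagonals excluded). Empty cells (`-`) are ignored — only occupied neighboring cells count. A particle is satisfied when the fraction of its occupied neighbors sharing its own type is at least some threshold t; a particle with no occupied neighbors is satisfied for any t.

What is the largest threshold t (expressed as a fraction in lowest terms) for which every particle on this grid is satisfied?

Row 1: (1,1)1 — no occupied neighbors · (1,3)2 2/2 · (1,4)2 2/2 · (1,6)1 1/1
Row 2: (2,2)2 2/2 · (2,3)2 4/4 · (2,4)2 4/4 · (2,5)2 1/3 · (2,6)1 2/3 · (2,7)1 2/2
Row 3: (3,1)1 1/2 · (3,2)2 3/4 · (3,3)2 4/4 · (3,4)2 3/4 · (3,5)1 0/3 · (3,7)1 1/1
Row 4: (4,1)1 1/2 · (4,2)2 3/4 · (4,3)2 4/4 · (4,4)2 3/4 · (4,5)2 1/4 · (4,6)1 1/2
Row 5: (5,2)2 2/2 · (5,3)2 2/4 · (5,4)1 1/3 · (5,5)1 2/3 · (5,6)1 4/4 · (5,7)1 2/2
Row 6: (6,3)1 1/2 · (6,6)1 2/2 · (6,7)1 3/3
Row 7: (7,3)1 2/2 · (7,4)1 2/2 · (7,5)1 1/1 · (7,7)1 1/1
The smallest same-type fraction is 0/3 at (3,5), which reduces to 0/1. Any threshold above that leaves this particle unsatisfied.

0/1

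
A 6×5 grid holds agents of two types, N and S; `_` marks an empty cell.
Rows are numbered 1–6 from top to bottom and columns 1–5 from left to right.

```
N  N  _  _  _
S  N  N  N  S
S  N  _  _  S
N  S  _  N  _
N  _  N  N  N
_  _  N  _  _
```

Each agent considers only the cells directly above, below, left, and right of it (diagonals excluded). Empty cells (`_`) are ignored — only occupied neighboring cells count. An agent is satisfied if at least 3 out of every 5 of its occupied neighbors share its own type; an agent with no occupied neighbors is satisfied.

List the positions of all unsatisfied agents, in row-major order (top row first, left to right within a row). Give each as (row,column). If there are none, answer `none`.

Row 1: (1,1)N 1/2 ✗ · (1,2)N 2/2 ✓
Row 2: (2,1)S 1/3 ✗ · (2,2)N 3/4 ✓ · (2,3)N 2/2 ✓ · (2,4)N 1/2 ✗ · (2,5)S 1/2 ✗
Row 3: (3,1)S 1/3 ✗ · (3,2)N 1/3 ✗ · (3,5)S 1/1 ✓
Row 4: (4,1)N 1/3 ✗ · (4,2)S 0/2 ✗ · (4,4)N 1/1 ✓
Row 5: (5,1)N 1/1 ✓ · (5,3)N 2/2 ✓ · (5,4)N 3/3 ✓ · (5,5)N 1/1 ✓
Row 6: (6,3)N 1/1 ✓

(1,1), (2,1), (2,4), (2,5), (3,1), (3,2), (4,1), (4,2)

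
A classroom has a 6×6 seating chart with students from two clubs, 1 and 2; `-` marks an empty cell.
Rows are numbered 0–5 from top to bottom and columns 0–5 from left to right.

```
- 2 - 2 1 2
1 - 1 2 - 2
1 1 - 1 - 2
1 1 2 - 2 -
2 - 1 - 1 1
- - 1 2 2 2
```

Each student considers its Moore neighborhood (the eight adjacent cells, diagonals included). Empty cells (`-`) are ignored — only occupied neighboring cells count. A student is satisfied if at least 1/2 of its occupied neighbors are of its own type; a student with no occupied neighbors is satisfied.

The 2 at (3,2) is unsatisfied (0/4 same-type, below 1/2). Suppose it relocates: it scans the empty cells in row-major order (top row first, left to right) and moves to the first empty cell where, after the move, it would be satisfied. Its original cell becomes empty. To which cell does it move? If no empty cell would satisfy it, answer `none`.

Vacating (3,2). Empty cells in order:
  (0,0): 1/2 same-type → satisfied — stop here.

(0,0)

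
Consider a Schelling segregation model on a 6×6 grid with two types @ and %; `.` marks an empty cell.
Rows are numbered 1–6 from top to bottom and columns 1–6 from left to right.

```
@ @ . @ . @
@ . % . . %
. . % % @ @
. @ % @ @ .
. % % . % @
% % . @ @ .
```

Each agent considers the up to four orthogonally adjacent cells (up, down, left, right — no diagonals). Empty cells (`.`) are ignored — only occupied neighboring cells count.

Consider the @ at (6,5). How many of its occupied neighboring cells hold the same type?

1

Occupied neighbors of (6,5): (5,5)=%, (6,4)=@.
Same type (@): 1 of 2.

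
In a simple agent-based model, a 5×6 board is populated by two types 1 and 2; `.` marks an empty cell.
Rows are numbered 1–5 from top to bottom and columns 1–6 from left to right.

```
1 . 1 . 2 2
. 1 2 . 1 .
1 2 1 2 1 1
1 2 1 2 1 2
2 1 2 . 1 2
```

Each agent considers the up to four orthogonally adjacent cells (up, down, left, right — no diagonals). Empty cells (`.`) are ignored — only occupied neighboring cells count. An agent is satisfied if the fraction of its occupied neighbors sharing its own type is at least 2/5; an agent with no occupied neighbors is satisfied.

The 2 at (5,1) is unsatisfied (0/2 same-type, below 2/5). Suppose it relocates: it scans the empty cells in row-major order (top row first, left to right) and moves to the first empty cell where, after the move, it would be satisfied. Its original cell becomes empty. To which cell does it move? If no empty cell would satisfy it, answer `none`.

(1,4)

Vacating (5,1). Empty cells in order:
  (1,2): 0/3 same-type → still unsatisfied.
  (1,4): 1/2 same-type → satisfied — stop here.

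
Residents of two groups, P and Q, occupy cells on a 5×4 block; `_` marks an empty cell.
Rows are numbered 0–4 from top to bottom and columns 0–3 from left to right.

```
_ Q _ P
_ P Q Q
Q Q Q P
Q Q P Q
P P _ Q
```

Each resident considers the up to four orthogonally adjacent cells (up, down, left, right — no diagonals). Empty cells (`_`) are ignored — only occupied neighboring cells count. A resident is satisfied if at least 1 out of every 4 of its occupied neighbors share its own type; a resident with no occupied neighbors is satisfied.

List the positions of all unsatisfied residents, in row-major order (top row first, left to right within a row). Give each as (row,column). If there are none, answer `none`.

(0,1)Q 0/1 not
(0,3)P 0/1 not
(1,1)P 0/3 not
(1,2)Q 2/3 satisfied
(1,3)Q 1/3 satisfied
(2,0)Q 2/2 satisfied
(2,1)Q 3/4 satisfied
(2,2)Q 2/4 satisfied
(2,3)P 0/3 not
(3,0)Q 2/3 satisfied
(3,1)Q 2/4 satisfied
(3,2)P 0/3 not
(3,3)Q 1/3 satisfied
(4,0)P 1/2 satisfied
(4,1)P 1/2 satisfied
(4,3)Q 1/1 satisfied

(0,1), (0,3), (1,1), (2,3), (3,2)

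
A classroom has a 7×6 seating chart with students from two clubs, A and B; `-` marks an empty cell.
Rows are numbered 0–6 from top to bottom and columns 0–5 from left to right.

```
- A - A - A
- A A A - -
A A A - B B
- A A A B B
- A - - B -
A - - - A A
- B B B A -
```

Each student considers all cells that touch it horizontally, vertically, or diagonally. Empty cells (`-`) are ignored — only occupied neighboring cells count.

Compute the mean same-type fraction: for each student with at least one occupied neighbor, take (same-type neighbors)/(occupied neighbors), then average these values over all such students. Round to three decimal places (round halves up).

0.797

Row 0: (0,1)A 2/2 · (0,3)A 2/2 · (0,5)A — no occupied neighbors
Row 1: (1,1)A 5/5 · (1,2)A 6/6 · (1,3)A 3/4
Row 2: (2,0)A 3/3 · (2,1)A 6/6 · (2,2)A 7/7 · (2,4)B 3/5 · (2,5)B 3/3
Row 3: (3,1)A 5/5 · (3,2)A 5/5 · (3,3)A 2/5 · (3,4)B 4/5 · (3,5)B 4/4
Row 4: (4,1)A 3/3 · (4,4)B 2/5
Row 5: (5,0)A 1/2 · (5,4)A 2/4 · (5,5)A 2/3
Row 6: (6,1)B 1/2 · (6,2)B 2/2 · (6,3)B 1/3 · (6,4)A 2/3
Sum over 24 students: 2/2 + 2/2 + 5/5 + 6/6 + 3/4 + 3/3 + 6/6 + 7/7 + 3/5 + 3/3 + 5/5 + 5/5 + 2/5 + 4/5 + 4/4 + 3/3 + 2/5 + 1/2 + 2/4 + 2/3 + 1/2 + 2/2 + 1/3 + 2/3 = 1147/60; mean = 1147/60 ÷ 24 = 1147/1440 = 0.796527… → 0.797.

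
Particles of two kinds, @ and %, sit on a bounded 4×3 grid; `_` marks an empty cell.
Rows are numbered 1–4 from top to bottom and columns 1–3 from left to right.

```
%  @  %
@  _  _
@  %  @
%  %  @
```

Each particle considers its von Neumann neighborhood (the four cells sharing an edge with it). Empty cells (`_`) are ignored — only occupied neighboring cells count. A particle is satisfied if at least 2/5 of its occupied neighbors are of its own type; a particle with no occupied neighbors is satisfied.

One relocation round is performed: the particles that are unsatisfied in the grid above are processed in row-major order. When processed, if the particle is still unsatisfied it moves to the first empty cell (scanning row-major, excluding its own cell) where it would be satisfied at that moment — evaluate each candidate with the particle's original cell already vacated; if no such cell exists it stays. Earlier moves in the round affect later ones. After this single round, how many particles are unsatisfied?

1

Initially unsatisfied (in order): (1,1), (1,2), (1,3), (3,1), (3,2).
  (1,1) → (2,3).
  (1,2) → (1,1).
  (1,3): now satisfied by earlier moves; stays.
  (3,1) → (1,2).
  (3,2): now satisfied by earlier moves; stays.
Resulting grid:
@ @ %
@ _ %
_ % @
% % @
Unsatisfied now: (3,3).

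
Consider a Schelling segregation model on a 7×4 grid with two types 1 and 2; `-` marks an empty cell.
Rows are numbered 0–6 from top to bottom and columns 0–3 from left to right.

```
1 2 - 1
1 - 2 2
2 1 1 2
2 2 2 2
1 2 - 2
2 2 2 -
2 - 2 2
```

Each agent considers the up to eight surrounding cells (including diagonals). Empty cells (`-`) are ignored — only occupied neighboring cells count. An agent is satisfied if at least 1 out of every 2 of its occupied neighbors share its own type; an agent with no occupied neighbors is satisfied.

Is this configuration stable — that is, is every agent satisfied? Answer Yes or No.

(0,0)1 1/2 ok
(0,1)2 1/3 unhappy
(0,3)1 0/2 unhappy
(1,0)1 2/4 ok
(1,2)2 3/6 ok
(1,3)2 2/4 ok
(2,0)2 2/4 ok
(2,1)1 2/7 unhappy
(2,2)1 1/7 unhappy
(2,3)2 4/5 ok
(3,0)2 3/5 ok
(3,1)2 4/7 ok
(3,2)2 5/7 ok
(3,3)2 3/4 ok
(4,0)1 0/5 unhappy
(4,1)2 6/7 ok
(4,3)2 3/3 ok
(5,0)2 3/4 ok
(5,1)2 5/6 ok
(5,2)2 5/5 ok
(6,0)2 2/2 ok
(6,2)2 3/3 ok
(6,3)2 2/2 ok
For instance (0,1) has only 1/3 same-type neighbors, below 1/2.

No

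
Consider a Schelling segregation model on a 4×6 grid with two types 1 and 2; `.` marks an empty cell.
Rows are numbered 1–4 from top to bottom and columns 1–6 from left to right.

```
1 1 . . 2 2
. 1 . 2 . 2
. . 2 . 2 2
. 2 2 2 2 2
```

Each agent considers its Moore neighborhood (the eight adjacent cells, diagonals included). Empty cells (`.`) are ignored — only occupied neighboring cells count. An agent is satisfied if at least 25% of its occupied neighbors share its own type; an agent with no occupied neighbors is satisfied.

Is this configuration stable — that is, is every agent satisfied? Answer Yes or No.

Row 1: (1,1)1 2/2 ok · (1,2)1 2/2 ok · (1,5)2 3/3 ok · (1,6)2 2/2 ok
Row 2: (2,2)1 2/3 ok · (2,4)2 3/3 ok · (2,6)2 4/4 ok
Row 3: (3,3)2 4/5 ok · (3,5)2 6/6 ok · (3,6)2 4/4 ok
Row 4: (4,2)2 2/2 ok · (4,3)2 3/3 ok · (4,4)2 4/4 ok · (4,5)2 4/4 ok · (4,6)2 3/3 ok
All meet the threshold, so the configuration is stable.

Yes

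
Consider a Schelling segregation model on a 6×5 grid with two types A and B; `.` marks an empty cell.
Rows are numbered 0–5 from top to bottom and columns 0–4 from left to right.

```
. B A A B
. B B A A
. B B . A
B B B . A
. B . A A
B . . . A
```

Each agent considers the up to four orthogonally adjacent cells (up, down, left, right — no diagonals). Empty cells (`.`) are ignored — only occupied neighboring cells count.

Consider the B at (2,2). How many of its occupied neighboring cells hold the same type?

Occupied neighbors of (2,2): (1,2)=B, (3,2)=B, (2,1)=B.
Same type (B): 3 of 3.

3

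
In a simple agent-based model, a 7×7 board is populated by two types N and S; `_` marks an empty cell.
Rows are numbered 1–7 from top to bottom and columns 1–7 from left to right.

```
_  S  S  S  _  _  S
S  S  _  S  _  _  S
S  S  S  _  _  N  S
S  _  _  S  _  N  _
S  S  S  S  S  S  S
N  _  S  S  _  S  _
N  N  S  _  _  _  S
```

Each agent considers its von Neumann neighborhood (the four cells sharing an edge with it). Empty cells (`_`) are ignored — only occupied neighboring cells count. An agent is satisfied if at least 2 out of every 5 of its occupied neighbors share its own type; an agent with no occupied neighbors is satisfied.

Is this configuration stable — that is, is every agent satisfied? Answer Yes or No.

Yes

Row 1: (1,2)S 2/2 satisfied · (1,3)S 2/2 satisfied · (1,4)S 2/2 satisfied · (1,7)S 1/1 satisfied
Row 2: (2,1)S 2/2 satisfied · (2,2)S 3/3 satisfied · (2,4)S 1/1 satisfied · (2,7)S 2/2 satisfied
Row 3: (3,1)S 3/3 satisfied · (3,2)S 3/3 satisfied · (3,3)S 1/1 satisfied · (3,6)N 1/2 satisfied · (3,7)S 1/2 satisfied
Row 4: (4,1)S 2/2 satisfied · (4,4)S 1/1 satisfied · (4,6)N 1/2 satisfied
Row 5: (5,1)S 2/3 satisfied · (5,2)S 2/2 satisfied · (5,3)S 3/3 satisfied · (5,4)S 4/4 satisfied · (5,5)S 2/2 satisfied · (5,6)S 3/4 satisfied · (5,7)S 1/1 satisfied
Row 6: (6,1)N 1/2 satisfied · (6,3)S 3/3 satisfied · (6,4)S 2/2 satisfied · (6,6)S 1/1 satisfied
Row 7: (7,1)N 2/2 satisfied · (7,2)N 1/2 satisfied · (7,3)S 1/2 satisfied · (7,7)S 0/0 satisfied
All meet the threshold, so the configuration is stable.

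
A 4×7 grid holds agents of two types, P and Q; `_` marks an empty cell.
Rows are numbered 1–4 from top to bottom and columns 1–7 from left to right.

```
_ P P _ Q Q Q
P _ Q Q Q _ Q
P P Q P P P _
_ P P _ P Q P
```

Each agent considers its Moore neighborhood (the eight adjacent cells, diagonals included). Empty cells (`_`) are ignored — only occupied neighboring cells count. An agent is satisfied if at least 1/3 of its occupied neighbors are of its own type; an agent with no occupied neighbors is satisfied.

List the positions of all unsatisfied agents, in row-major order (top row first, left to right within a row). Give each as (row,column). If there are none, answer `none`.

(4,6)

Row 1: (1,2)P 2/3 ✓ · (1,3)P 1/3 ✓ · (1,5)Q 3/3 ✓ · (1,6)Q 4/4 ✓ · (1,7)Q 2/2 ✓
Row 2: (2,1)P 3/3 ✓ · (2,3)Q 2/6 ✓ · (2,4)Q 4/7 ✓ · (2,5)Q 3/6 ✓ · (2,7)Q 2/3 ✓
Row 3: (3,1)P 3/3 ✓ · (3,2)P 4/6 ✓ · (3,3)Q 2/6 ✓ · (3,4)P 3/7 ✓ · (3,5)P 3/6 ✓ · (3,6)P 3/6 ✓
Row 4: (4,2)P 3/4 ✓ · (4,3)P 3/4 ✓ · (4,5)P 3/4 ✓ · (4,6)Q 0/4 ✗ · (4,7)P 1/2 ✓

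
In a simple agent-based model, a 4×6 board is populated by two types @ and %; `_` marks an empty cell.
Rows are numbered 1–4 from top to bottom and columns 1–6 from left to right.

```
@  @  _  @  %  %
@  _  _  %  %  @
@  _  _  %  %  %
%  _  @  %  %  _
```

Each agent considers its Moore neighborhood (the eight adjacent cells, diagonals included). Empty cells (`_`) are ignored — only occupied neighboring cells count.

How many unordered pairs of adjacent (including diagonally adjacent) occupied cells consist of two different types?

11

Scan each occupied cell's neighbors to the right and below (and the two forward diagonals) so each pair is counted once.
Row 1: @(1,1)–@(1,2)= @(1,1)–@(2,1)= @(1,2)–@(2,1)= @(1,4)–%(1,5)≠ @(1,4)–%(2,4)≠ @(1,4)–%(2,5)≠ %(1,5)–%(1,6)= %(1,5)–%(2,5)= %(1,5)–@(2,6)≠ %(1,5)–%(2,4)= %(1,6)–@(2,6)≠ %(1,6)–%(2,5)=  → 5/12 unlike.
Row 2: @(2,1)–@(3,1)= %(2,4)–%(2,5)= %(2,4)–%(3,4)= %(2,4)–%(3,5)= %(2,5)–@(2,6)≠ %(2,5)–%(3,5)= %(2,5)–%(3,6)= %(2,5)–%(3,4)= @(2,6)–%(3,6)≠ @(2,6)–%(3,5)≠  → 3/10 unlike.
Row 3: @(3,1)–%(4,1)≠ %(3,4)–%(3,5)= %(3,4)–%(4,4)= %(3,4)–%(4,5)= %(3,4)–@(4,3)≠ %(3,5)–%(3,6)= %(3,5)–%(4,5)= %(3,5)–%(4,4)= %(3,6)–%(4,5)=  → 2/9 unlike.
Row 4: @(4,3)–%(4,4)≠ %(4,4)–%(4,5)=  → 1/2 unlike.
Total adjacent occupied pairs: 33; unlike-type pairs: 11.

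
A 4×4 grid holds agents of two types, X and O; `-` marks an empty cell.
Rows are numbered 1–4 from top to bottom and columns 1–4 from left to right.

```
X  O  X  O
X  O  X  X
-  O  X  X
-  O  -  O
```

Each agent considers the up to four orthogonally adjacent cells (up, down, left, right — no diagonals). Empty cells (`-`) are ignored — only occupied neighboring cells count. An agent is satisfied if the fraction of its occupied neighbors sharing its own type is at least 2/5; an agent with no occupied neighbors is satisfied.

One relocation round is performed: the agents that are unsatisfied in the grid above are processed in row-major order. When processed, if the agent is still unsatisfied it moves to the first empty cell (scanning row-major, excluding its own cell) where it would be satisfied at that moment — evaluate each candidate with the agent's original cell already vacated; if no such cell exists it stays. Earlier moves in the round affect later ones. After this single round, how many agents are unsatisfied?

Initially unsatisfied (in order): (1,2), (1,3), (1,4), (4,4).
  (1,2) → (3,1).
  (1,3): now satisfied by earlier moves; stays.
  (1,4) → (4,1).
  (4,4) → (4,3).
Resulting grid:
X - X -
X O X X
O O X X
O O O -
Unsatisfied now: (2,1), (2,2).

2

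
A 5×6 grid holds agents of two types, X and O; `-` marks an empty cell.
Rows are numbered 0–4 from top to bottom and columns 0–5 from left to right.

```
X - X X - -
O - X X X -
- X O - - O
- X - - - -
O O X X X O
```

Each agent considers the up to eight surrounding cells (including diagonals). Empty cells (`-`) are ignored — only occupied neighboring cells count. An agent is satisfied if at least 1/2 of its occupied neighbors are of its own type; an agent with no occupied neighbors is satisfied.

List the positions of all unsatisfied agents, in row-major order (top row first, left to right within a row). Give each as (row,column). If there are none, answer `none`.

Row 0: (0,0)X 0/1 not · (0,2)X 3/3 satisfied · (0,3)X 4/4 satisfied
Row 1: (1,0)O 0/2 not · (1,2)X 4/5 satisfied · (1,3)X 4/5 satisfied · (1,4)X 2/3 satisfied
Row 2: (2,1)X 2/4 satisfied · (2,2)O 0/4 not · (2,5)O 0/1 not
Row 3: (3,1)X 2/5 not
Row 4: (4,0)O 1/2 satisfied · (4,1)O 1/3 not · (4,2)X 2/3 satisfied · (4,3)X 2/2 satisfied · (4,4)X 1/2 satisfied · (4,5)O 0/1 not

(0,0), (1,0), (2,2), (2,5), (3,1), (4,1), (4,5)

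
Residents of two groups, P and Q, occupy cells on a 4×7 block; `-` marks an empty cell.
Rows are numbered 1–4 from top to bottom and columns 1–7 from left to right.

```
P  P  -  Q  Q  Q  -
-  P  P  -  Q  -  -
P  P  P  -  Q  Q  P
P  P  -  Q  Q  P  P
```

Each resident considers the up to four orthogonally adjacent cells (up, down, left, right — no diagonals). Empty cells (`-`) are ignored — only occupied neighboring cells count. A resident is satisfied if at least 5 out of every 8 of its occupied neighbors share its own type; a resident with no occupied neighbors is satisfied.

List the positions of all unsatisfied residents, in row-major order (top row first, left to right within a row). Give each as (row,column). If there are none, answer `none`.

(1,1)P 1/1 ok
(1,2)P 2/2 ok
(1,4)Q 1/1 ok
(1,5)Q 3/3 ok
(1,6)Q 1/1 ok
(2,2)P 3/3 ok
(2,3)P 2/2 ok
(2,5)Q 2/2 ok
(3,1)P 2/2 ok
(3,2)P 4/4 ok
(3,3)P 2/2 ok
(3,5)Q 3/3 ok
(3,6)Q 1/3 unhappy
(3,7)P 1/2 unhappy
(4,1)P 2/2 ok
(4,2)P 2/2 ok
(4,4)Q 1/1 ok
(4,5)Q 2/3 ok
(4,6)P 1/3 unhappy
(4,7)P 2/2 ok

(3,6), (3,7), (4,6)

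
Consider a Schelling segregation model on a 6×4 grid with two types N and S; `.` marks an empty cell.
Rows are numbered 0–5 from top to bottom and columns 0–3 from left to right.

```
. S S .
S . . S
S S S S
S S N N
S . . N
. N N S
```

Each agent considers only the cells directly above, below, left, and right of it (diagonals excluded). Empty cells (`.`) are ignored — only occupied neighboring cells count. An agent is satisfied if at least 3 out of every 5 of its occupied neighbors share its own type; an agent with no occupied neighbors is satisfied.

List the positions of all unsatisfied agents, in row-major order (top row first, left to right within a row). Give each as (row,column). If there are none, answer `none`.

(3,2), (4,3), (5,2), (5,3)

Row 0: (0,1)S 1/1 satisfied · (0,2)S 1/1 satisfied
Row 1: (1,0)S 1/1 satisfied · (1,3)S 1/1 satisfied
Row 2: (2,0)S 3/3 satisfied · (2,1)S 3/3 satisfied · (2,2)S 2/3 satisfied · (2,3)S 2/3 satisfied
Row 3: (3,0)S 3/3 satisfied · (3,1)S 2/3 satisfied · (3,2)N 1/3 not · (3,3)N 2/3 satisfied
Row 4: (4,0)S 1/1 satisfied · (4,3)N 1/2 not
Row 5: (5,1)N 1/1 satisfied · (5,2)N 1/2 not · (5,3)S 0/2 not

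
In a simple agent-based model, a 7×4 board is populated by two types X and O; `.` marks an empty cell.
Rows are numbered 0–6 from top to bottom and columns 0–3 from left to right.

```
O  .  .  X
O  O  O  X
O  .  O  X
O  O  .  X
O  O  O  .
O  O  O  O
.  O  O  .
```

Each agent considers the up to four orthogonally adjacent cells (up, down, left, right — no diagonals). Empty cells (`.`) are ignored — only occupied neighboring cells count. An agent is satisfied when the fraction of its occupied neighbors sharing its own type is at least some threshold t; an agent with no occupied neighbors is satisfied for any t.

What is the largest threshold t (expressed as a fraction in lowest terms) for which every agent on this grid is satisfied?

Row 0: (0,0)O 1/1 · (0,3)X 1/1
Row 1: (1,0)O 3/3 · (1,1)O 2/2 · (1,2)O 2/3 · (1,3)X 2/3
Row 2: (2,0)O 2/2 · (2,2)O 1/2 · (2,3)X 2/3
Row 3: (3,0)O 3/3 · (3,1)O 2/2 · (3,3)X 1/1
Row 4: (4,0)O 3/3 · (4,1)O 4/4 · (4,2)O 2/2
Row 5: (5,0)O 2/2 · (5,1)O 4/4 · (5,2)O 4/4 · (5,3)O 1/1
Row 6: (6,1)O 2/2 · (6,2)O 2/2
The smallest same-type fraction is 1/2 at (2,2), which reduces to 1/2. Any threshold above that leaves this agent unsatisfied.

1/2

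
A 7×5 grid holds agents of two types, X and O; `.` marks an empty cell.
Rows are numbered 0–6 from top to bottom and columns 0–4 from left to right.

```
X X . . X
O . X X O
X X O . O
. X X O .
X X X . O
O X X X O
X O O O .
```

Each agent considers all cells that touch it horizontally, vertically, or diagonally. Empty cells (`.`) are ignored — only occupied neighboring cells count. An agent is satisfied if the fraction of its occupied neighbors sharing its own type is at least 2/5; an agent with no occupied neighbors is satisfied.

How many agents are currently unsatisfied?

6

Row 0: (0,0)X 1/2 ok · (0,1)X 2/3 ok · (0,4)X 1/2 ok
Row 1: (1,0)O 0/4 unhappy · (1,2)X 3/4 ok · (1,3)X 2/5 ok · (1,4)O 1/3 unhappy
Row 2: (2,0)X 2/3 ok · (2,1)X 4/6 ok · (2,2)O 1/6 unhappy · (2,4)O 2/3 ok
Row 3: (3,1)X 6/7 ok · (3,2)X 4/6 ok · (3,3)O 3/5 ok
Row 4: (4,0)X 3/4 ok · (4,1)X 6/7 ok · (4,2)X 6/7 ok · (4,4)O 2/3 ok
Row 5: (5,0)O 1/5 unhappy · (5,1)X 5/8 ok · (5,2)X 4/7 ok · (5,3)X 2/6 unhappy · (5,4)O 2/3 ok
Row 6: (6,0)X 1/3 unhappy · (6,1)O 2/5 ok · (6,2)O 2/5 ok · (6,3)O 2/4 ok
Unsatisfied: (1,0), (1,4), (2,2), (5,0), (5,3), (6,0) — 6 in total.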